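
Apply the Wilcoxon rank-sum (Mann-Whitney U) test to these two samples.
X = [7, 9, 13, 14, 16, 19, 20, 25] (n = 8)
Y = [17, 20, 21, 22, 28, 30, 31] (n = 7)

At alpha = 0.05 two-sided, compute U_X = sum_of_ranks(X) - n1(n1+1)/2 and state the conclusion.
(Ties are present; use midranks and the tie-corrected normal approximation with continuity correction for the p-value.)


Step 1: Combine and sort all 15 observations; assign midranks.
sorted (value, group): (7,X), (9,X), (13,X), (14,X), (16,X), (17,Y), (19,X), (20,X), (20,Y), (21,Y), (22,Y), (25,X), (28,Y), (30,Y), (31,Y)
ranks: 7->1, 9->2, 13->3, 14->4, 16->5, 17->6, 19->7, 20->8.5, 20->8.5, 21->10, 22->11, 25->12, 28->13, 30->14, 31->15
Step 2: Rank sum for X: R1 = 1 + 2 + 3 + 4 + 5 + 7 + 8.5 + 12 = 42.5.
Step 3: U_X = R1 - n1(n1+1)/2 = 42.5 - 8*9/2 = 42.5 - 36 = 6.5.
       U_Y = n1*n2 - U_X = 56 - 6.5 = 49.5.
Step 4: Ties are present, so use the tie-corrected normal approximation (with continuity correction) for the p-value.
Step 5: p-value = 0.014997; compare to alpha = 0.05. reject H0.

U_X = 6.5, p = 0.014997, reject H0 at alpha = 0.05.


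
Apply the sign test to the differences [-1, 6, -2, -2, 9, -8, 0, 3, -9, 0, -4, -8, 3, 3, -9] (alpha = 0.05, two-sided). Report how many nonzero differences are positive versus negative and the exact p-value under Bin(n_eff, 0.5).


Step 1: Discard zero differences. Original n = 15; n_eff = number of nonzero differences = 13.
Nonzero differences (with sign): -1, +6, -2, -2, +9, -8, +3, -9, -4, -8, +3, +3, -9
Step 2: Count signs: positive = 5, negative = 8.
Step 3: Under H0: P(positive) = 0.5, so the number of positives S ~ Bin(13, 0.5).
Step 4: Two-sided exact p-value = sum of Bin(13,0.5) probabilities at or below the observed probability = 0.581055.
Step 5: alpha = 0.05. fail to reject H0.

n_eff = 13, pos = 5, neg = 8, p = 0.581055, fail to reject H0.


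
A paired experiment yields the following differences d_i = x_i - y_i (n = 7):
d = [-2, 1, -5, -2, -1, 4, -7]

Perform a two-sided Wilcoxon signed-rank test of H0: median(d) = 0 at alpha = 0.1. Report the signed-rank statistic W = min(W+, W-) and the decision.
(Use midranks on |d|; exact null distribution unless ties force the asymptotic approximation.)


Step 1: Drop any zero differences (none here) and take |d_i|.
|d| = [2, 1, 5, 2, 1, 4, 7]
Step 2: Midrank |d_i| (ties get averaged ranks).
ranks: |2|->3.5, |1|->1.5, |5|->6, |2|->3.5, |1|->1.5, |4|->5, |7|->7
Step 3: Attach original signs; sum ranks with positive sign and with negative sign.
W+ = 1.5 + 5 = 6.5
W- = 3.5 + 6 + 3.5 + 1.5 + 7 = 21.5
(Check: W+ + W- = 28 should equal n(n+1)/2 = 28.)
Step 4: Test statistic W = min(W+, W-) = 6.5.
Step 5: Ties in |d|, so use the tie-corrected normal approximation.
        E[W] = n(n+1)/4 = 7*8/4 = 14.
        Tie groups: |d|=1 (t=2), |d|=2 (t=2); sum(t^3 - t) = 12.
        Var[W] = n(n+1)(2n+1)/24 - sum(t^3-t)/48 = 840/24 - 12/48 = 34.75.
        z = (W - E[W]) / sqrt(Var[W]) = (6.5 - 14) / 5.8949 = -1.2723.
        Two-sided p = 2*Phi(z) = 0.203272.
Step 6: alpha = 0.1. fail to reject H0.

W+ = 6.5, W- = 21.5, W = min = 6.5, p = 0.203272, fail to reject H0.


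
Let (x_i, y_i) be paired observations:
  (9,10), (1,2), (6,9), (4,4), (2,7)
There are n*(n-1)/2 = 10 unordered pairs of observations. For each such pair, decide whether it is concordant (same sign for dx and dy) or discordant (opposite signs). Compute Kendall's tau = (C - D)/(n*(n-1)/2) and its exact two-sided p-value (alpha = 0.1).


Step 1: Enumerate the 10 unordered pairs (i,j) with i<j and classify each by sign(x_j-x_i) * sign(y_j-y_i).
  (1,2):dx=-8,dy=-8->C; (1,3):dx=-3,dy=-1->C; (1,4):dx=-5,dy=-6->C; (1,5):dx=-7,dy=-3->C
  (2,3):dx=+5,dy=+7->C; (2,4):dx=+3,dy=+2->C; (2,5):dx=+1,dy=+5->C; (3,4):dx=-2,dy=-5->C
  (3,5):dx=-4,dy=-2->C; (4,5):dx=-2,dy=+3->D
Step 2: C = 9, D = 1, total pairs = 10.
Step 3: tau = (C - D)/(n(n-1)/2) = (9 - 1)/10 = 0.800000.
Step 4: Exact two-sided p-value (enumerate n! = 120 permutations of y under H0): p = 0.083333.
Step 5: alpha = 0.1. reject H0.

tau_b = 0.8000 (C=9, D=1), p = 0.083333, reject H0.


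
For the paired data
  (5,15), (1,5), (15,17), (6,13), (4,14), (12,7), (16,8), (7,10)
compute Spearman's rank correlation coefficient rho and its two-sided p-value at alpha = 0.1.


Step 1: Rank x and y separately (midranks; no ties here).
rank(x): 5->3, 1->1, 15->7, 6->4, 4->2, 12->6, 16->8, 7->5
rank(y): 15->7, 5->1, 17->8, 13->5, 14->6, 7->2, 8->3, 10->4
Step 2: d_i = R_x(i) - R_y(i); compute d_i^2.
  (3-7)^2=16, (1-1)^2=0, (7-8)^2=1, (4-5)^2=1, (2-6)^2=16, (6-2)^2=16, (8-3)^2=25, (5-4)^2=1
sum(d^2) = 76.
Step 3: rho = 1 - 6*76 / (8*(8^2 - 1)) = 1 - 456/504 = 0.095238.
Step 4: Under H0, t = rho * sqrt((n-2)/(1-rho^2)) = 0.2343 ~ t(6).
Step 5: Two-sided p-value from the t-distribution with 6 df = 0.822505.
Step 6: alpha = 0.1. fail to reject H0.

rho = 0.0952, p = 0.822505, fail to reject H0 at alpha = 0.1.


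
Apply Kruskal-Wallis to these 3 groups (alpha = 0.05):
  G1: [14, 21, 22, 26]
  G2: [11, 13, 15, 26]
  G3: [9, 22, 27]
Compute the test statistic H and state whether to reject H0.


Step 1: Combine all N = 11 observations and assign midranks.
sorted (value, group, rank): (9,G3,1), (11,G2,2), (13,G2,3), (14,G1,4), (15,G2,5), (21,G1,6), (22,G1,7.5), (22,G3,7.5), (26,G1,9.5), (26,G2,9.5), (27,G3,11)
Step 2: Sum ranks within each group.
R_1 = 27 (n_1 = 4)
R_2 = 19.5 (n_2 = 4)
R_3 = 19.5 (n_3 = 3)
Step 3: H = 12/(N(N+1)) * sum(R_i^2/n_i) - 3(N+1)
     = 12/(11*12) * (27^2/4 + 19.5^2/4 + 19.5^2/3) - 3*12
     = 0.090909 * 404.062 - 36
     = 0.732955.
Step 4: Ties present; correction factor C = 1 - 12/(11^3 - 11) = 0.990909. Corrected H = 0.732955 / 0.990909 = 0.739679.
Step 5: Under H0, H ~ chi^2(2); p-value = 0.690845.
Step 6: alpha = 0.05. fail to reject H0.

H = 0.7397, df = 2, p = 0.690845, fail to reject H0.


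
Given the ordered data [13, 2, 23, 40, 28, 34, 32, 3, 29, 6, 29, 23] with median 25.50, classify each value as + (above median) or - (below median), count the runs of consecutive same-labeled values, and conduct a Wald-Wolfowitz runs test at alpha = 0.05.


Step 1: Compute median = 25.50; label A = above, B = below.
Labels in order: BBBAAAABABAB  (n_A = 6, n_B = 6)
Step 2: Count runs R = 7.
Step 3: Under H0 (random ordering), E[R] = 2*n_A*n_B/(n_A+n_B) + 1 = 2*6*6/12 + 1 = 7.0000.
        Var[R] = 2*n_A*n_B*(2*n_A*n_B - n_A - n_B) / ((n_A+n_B)^2 * (n_A+n_B-1)) = 4320/1584 = 2.7273.
        SD[R] = 1.6514.
Step 4: R = E[R], so z = 0 with no continuity correction.
Step 5: Two-sided p-value via normal approximation = 2*(1 - Phi(|z|)) = 1.000000.
Step 6: alpha = 0.05. fail to reject H0.

R = 7, z = 0.0000, p = 1.000000, fail to reject H0.


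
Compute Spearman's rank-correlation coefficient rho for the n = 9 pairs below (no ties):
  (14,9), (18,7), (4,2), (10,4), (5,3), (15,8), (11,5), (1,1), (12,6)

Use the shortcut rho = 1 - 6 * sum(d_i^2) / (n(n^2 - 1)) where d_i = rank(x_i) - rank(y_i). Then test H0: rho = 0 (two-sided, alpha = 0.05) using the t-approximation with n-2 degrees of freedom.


Step 1: Rank x and y separately (midranks; no ties here).
rank(x): 14->7, 18->9, 4->2, 10->4, 5->3, 15->8, 11->5, 1->1, 12->6
rank(y): 9->9, 7->7, 2->2, 4->4, 3->3, 8->8, 5->5, 1->1, 6->6
Step 2: d_i = R_x(i) - R_y(i); compute d_i^2.
  (7-9)^2=4, (9-7)^2=4, (2-2)^2=0, (4-4)^2=0, (3-3)^2=0, (8-8)^2=0, (5-5)^2=0, (1-1)^2=0, (6-6)^2=0
sum(d^2) = 8.
Step 3: rho = 1 - 6*8 / (9*(9^2 - 1)) = 1 - 48/720 = 0.933333.
Step 4: Under H0, t = rho * sqrt((n-2)/(1-rho^2)) = 6.8783 ~ t(7).
Step 5: Two-sided p-value from the t-distribution with 7 df = 0.000236.
Step 6: alpha = 0.05. reject H0.

rho = 0.9333, p = 0.000236, reject H0 at alpha = 0.05.


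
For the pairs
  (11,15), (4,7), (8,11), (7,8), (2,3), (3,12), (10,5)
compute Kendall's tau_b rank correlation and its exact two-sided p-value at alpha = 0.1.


Step 1: Enumerate the 21 unordered pairs (i,j) with i<j and classify each by sign(x_j-x_i) * sign(y_j-y_i).
  (1,2):dx=-7,dy=-8->C; (1,3):dx=-3,dy=-4->C; (1,4):dx=-4,dy=-7->C; (1,5):dx=-9,dy=-12->C
  (1,6):dx=-8,dy=-3->C; (1,7):dx=-1,dy=-10->C; (2,3):dx=+4,dy=+4->C; (2,4):dx=+3,dy=+1->C
  (2,5):dx=-2,dy=-4->C; (2,6):dx=-1,dy=+5->D; (2,7):dx=+6,dy=-2->D; (3,4):dx=-1,dy=-3->C
  (3,5):dx=-6,dy=-8->C; (3,6):dx=-5,dy=+1->D; (3,7):dx=+2,dy=-6->D; (4,5):dx=-5,dy=-5->C
  (4,6):dx=-4,dy=+4->D; (4,7):dx=+3,dy=-3->D; (5,6):dx=+1,dy=+9->C; (5,7):dx=+8,dy=+2->C
  (6,7):dx=+7,dy=-7->D
Step 2: C = 14, D = 7, total pairs = 21.
Step 3: tau = (C - D)/(n(n-1)/2) = (14 - 7)/21 = 0.333333.
Step 4: Exact two-sided p-value (enumerate n! = 5040 permutations of y under H0): p = 0.381349.
Step 5: alpha = 0.1. fail to reject H0.

tau_b = 0.3333 (C=14, D=7), p = 0.381349, fail to reject H0.


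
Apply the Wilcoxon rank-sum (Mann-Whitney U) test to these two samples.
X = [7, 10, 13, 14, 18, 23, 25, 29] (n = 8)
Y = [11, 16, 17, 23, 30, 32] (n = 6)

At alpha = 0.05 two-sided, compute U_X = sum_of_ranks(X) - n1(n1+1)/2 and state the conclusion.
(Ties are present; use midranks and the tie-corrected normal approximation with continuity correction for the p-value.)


Step 1: Combine and sort all 14 observations; assign midranks.
sorted (value, group): (7,X), (10,X), (11,Y), (13,X), (14,X), (16,Y), (17,Y), (18,X), (23,X), (23,Y), (25,X), (29,X), (30,Y), (32,Y)
ranks: 7->1, 10->2, 11->3, 13->4, 14->5, 16->6, 17->7, 18->8, 23->9.5, 23->9.5, 25->11, 29->12, 30->13, 32->14
Step 2: Rank sum for X: R1 = 1 + 2 + 4 + 5 + 8 + 9.5 + 11 + 12 = 52.5.
Step 3: U_X = R1 - n1(n1+1)/2 = 52.5 - 8*9/2 = 52.5 - 36 = 16.5.
       U_Y = n1*n2 - U_X = 48 - 16.5 = 31.5.
Step 4: Ties are present, so use the tie-corrected normal approximation (with continuity correction) for the p-value.
Step 5: p-value = 0.365629; compare to alpha = 0.05. fail to reject H0.

U_X = 16.5, p = 0.365629, fail to reject H0 at alpha = 0.05.


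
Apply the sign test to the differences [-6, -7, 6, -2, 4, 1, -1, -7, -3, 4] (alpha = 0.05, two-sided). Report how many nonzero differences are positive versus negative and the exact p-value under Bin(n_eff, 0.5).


Step 1: Discard zero differences. Original n = 10; n_eff = number of nonzero differences = 10.
Nonzero differences (with sign): -6, -7, +6, -2, +4, +1, -1, -7, -3, +4
Step 2: Count signs: positive = 4, negative = 6.
Step 3: Under H0: P(positive) = 0.5, so the number of positives S ~ Bin(10, 0.5).
Step 4: Two-sided exact p-value = sum of Bin(10,0.5) probabilities at or below the observed probability = 0.753906.
Step 5: alpha = 0.05. fail to reject H0.

n_eff = 10, pos = 4, neg = 6, p = 0.753906, fail to reject H0.


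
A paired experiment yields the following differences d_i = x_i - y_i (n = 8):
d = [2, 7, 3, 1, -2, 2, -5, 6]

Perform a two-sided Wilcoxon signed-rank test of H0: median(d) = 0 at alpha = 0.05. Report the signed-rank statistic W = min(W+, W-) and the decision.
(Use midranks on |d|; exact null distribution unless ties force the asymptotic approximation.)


Step 1: Drop any zero differences (none here) and take |d_i|.
|d| = [2, 7, 3, 1, 2, 2, 5, 6]
Step 2: Midrank |d_i| (ties get averaged ranks).
ranks: |2|->3, |7|->8, |3|->5, |1|->1, |2|->3, |2|->3, |5|->6, |6|->7
Step 3: Attach original signs; sum ranks with positive sign and with negative sign.
W+ = 3 + 8 + 5 + 1 + 3 + 7 = 27
W- = 3 + 6 = 9
(Check: W+ + W- = 36 should equal n(n+1)/2 = 36.)
Step 4: Test statistic W = min(W+, W-) = 9.
Step 5: Ties in |d|, so use the tie-corrected normal approximation.
        E[W] = n(n+1)/4 = 8*9/4 = 18.
        Tie groups: |d|=2 (t=3); sum(t^3 - t) = 24.
        Var[W] = n(n+1)(2n+1)/24 - sum(t^3-t)/48 = 1224/24 - 24/48 = 50.5.
        z = (W - E[W]) / sqrt(Var[W]) = (9 - 18) / 7.1063 = -1.2665.
        Two-sided p = 2*Phi(z) = 0.205343.
Step 6: alpha = 0.05. fail to reject H0.

W+ = 27, W- = 9, W = min = 9, p = 0.205343, fail to reject H0.


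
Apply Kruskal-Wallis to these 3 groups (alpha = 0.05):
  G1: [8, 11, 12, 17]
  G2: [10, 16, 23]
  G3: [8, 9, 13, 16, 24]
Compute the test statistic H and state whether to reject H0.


Step 1: Combine all N = 12 observations and assign midranks.
sorted (value, group, rank): (8,G1,1.5), (8,G3,1.5), (9,G3,3), (10,G2,4), (11,G1,5), (12,G1,6), (13,G3,7), (16,G2,8.5), (16,G3,8.5), (17,G1,10), (23,G2,11), (24,G3,12)
Step 2: Sum ranks within each group.
R_1 = 22.5 (n_1 = 4)
R_2 = 23.5 (n_2 = 3)
R_3 = 32 (n_3 = 5)
Step 3: H = 12/(N(N+1)) * sum(R_i^2/n_i) - 3(N+1)
     = 12/(12*13) * (22.5^2/4 + 23.5^2/3 + 32^2/5) - 3*13
     = 0.076923 * 515.446 - 39
     = 0.649679.
Step 4: Ties present; correction factor C = 1 - 12/(12^3 - 12) = 0.993007. Corrected H = 0.649679 / 0.993007 = 0.654255.
Step 5: Under H0, H ~ chi^2(2); p-value = 0.720992.
Step 6: alpha = 0.05. fail to reject H0.

H = 0.6543, df = 2, p = 0.720992, fail to reject H0.


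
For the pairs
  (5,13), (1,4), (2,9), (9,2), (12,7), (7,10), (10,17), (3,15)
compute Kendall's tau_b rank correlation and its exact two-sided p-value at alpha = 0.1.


Step 1: Enumerate the 28 unordered pairs (i,j) with i<j and classify each by sign(x_j-x_i) * sign(y_j-y_i).
  (1,2):dx=-4,dy=-9->C; (1,3):dx=-3,dy=-4->C; (1,4):dx=+4,dy=-11->D; (1,5):dx=+7,dy=-6->D
  (1,6):dx=+2,dy=-3->D; (1,7):dx=+5,dy=+4->C; (1,8):dx=-2,dy=+2->D; (2,3):dx=+1,dy=+5->C
  (2,4):dx=+8,dy=-2->D; (2,5):dx=+11,dy=+3->C; (2,6):dx=+6,dy=+6->C; (2,7):dx=+9,dy=+13->C
  (2,8):dx=+2,dy=+11->C; (3,4):dx=+7,dy=-7->D; (3,5):dx=+10,dy=-2->D; (3,6):dx=+5,dy=+1->C
  (3,7):dx=+8,dy=+8->C; (3,8):dx=+1,dy=+6->C; (4,5):dx=+3,dy=+5->C; (4,6):dx=-2,dy=+8->D
  (4,7):dx=+1,dy=+15->C; (4,8):dx=-6,dy=+13->D; (5,6):dx=-5,dy=+3->D; (5,7):dx=-2,dy=+10->D
  (5,8):dx=-9,dy=+8->D; (6,7):dx=+3,dy=+7->C; (6,8):dx=-4,dy=+5->D; (7,8):dx=-7,dy=-2->C
Step 2: C = 15, D = 13, total pairs = 28.
Step 3: tau = (C - D)/(n(n-1)/2) = (15 - 13)/28 = 0.071429.
Step 4: Exact two-sided p-value (enumerate n! = 40320 permutations of y under H0): p = 0.904861.
Step 5: alpha = 0.1. fail to reject H0.

tau_b = 0.0714 (C=15, D=13), p = 0.904861, fail to reject H0.


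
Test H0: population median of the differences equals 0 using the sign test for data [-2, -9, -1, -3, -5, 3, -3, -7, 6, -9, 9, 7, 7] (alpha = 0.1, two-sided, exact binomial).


Step 1: Discard zero differences. Original n = 13; n_eff = number of nonzero differences = 13.
Nonzero differences (with sign): -2, -9, -1, -3, -5, +3, -3, -7, +6, -9, +9, +7, +7
Step 2: Count signs: positive = 5, negative = 8.
Step 3: Under H0: P(positive) = 0.5, so the number of positives S ~ Bin(13, 0.5).
Step 4: Two-sided exact p-value = sum of Bin(13,0.5) probabilities at or below the observed probability = 0.581055.
Step 5: alpha = 0.1. fail to reject H0.

n_eff = 13, pos = 5, neg = 8, p = 0.581055, fail to reject H0.


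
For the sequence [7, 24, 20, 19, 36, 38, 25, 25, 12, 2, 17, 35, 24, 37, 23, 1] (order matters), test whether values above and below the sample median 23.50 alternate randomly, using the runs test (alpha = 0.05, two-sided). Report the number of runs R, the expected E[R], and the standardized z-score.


Step 1: Compute median = 23.50; label A = above, B = below.
Labels in order: BABBAAAABBBAAABB  (n_A = 8, n_B = 8)
Step 2: Count runs R = 7.
Step 3: Under H0 (random ordering), E[R] = 2*n_A*n_B/(n_A+n_B) + 1 = 2*8*8/16 + 1 = 9.0000.
        Var[R] = 2*n_A*n_B*(2*n_A*n_B - n_A - n_B) / ((n_A+n_B)^2 * (n_A+n_B-1)) = 14336/3840 = 3.7333.
        SD[R] = 1.9322.
Step 4: Continuity-corrected z = (R + 0.5 - E[R]) / SD[R] = (7 + 0.5 - 9.0000) / 1.9322 = -0.7763.
Step 5: Two-sided p-value via normal approximation = 2*(1 - Phi(|z|)) = 0.437558.
Step 6: alpha = 0.05. fail to reject H0.

R = 7, z = -0.7763, p = 0.437558, fail to reject H0.


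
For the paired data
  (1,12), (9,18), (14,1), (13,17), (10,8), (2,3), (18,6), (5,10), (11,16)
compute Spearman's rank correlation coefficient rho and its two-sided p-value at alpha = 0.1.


Step 1: Rank x and y separately (midranks; no ties here).
rank(x): 1->1, 9->4, 14->8, 13->7, 10->5, 2->2, 18->9, 5->3, 11->6
rank(y): 12->6, 18->9, 1->1, 17->8, 8->4, 3->2, 6->3, 10->5, 16->7
Step 2: d_i = R_x(i) - R_y(i); compute d_i^2.
  (1-6)^2=25, (4-9)^2=25, (8-1)^2=49, (7-8)^2=1, (5-4)^2=1, (2-2)^2=0, (9-3)^2=36, (3-5)^2=4, (6-7)^2=1
sum(d^2) = 142.
Step 3: rho = 1 - 6*142 / (9*(9^2 - 1)) = 1 - 852/720 = -0.183333.
Step 4: Under H0, t = rho * sqrt((n-2)/(1-rho^2)) = -0.4934 ~ t(7).
Step 5: Two-sided p-value from the t-distribution with 7 df = 0.636820.
Step 6: alpha = 0.1. fail to reject H0.

rho = -0.1833, p = 0.636820, fail to reject H0 at alpha = 0.1.


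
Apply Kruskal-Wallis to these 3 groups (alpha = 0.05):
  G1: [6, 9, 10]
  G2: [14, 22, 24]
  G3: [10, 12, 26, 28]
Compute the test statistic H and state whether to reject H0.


Step 1: Combine all N = 10 observations and assign midranks.
sorted (value, group, rank): (6,G1,1), (9,G1,2), (10,G1,3.5), (10,G3,3.5), (12,G3,5), (14,G2,6), (22,G2,7), (24,G2,8), (26,G3,9), (28,G3,10)
Step 2: Sum ranks within each group.
R_1 = 6.5 (n_1 = 3)
R_2 = 21 (n_2 = 3)
R_3 = 27.5 (n_3 = 4)
Step 3: H = 12/(N(N+1)) * sum(R_i^2/n_i) - 3(N+1)
     = 12/(10*11) * (6.5^2/3 + 21^2/3 + 27.5^2/4) - 3*11
     = 0.109091 * 350.146 - 33
     = 5.197727.
Step 4: Ties present; correction factor C = 1 - 6/(10^3 - 10) = 0.993939. Corrected H = 5.197727 / 0.993939 = 5.229421.
Step 5: Under H0, H ~ chi^2(2); p-value = 0.073189.
Step 6: alpha = 0.05. fail to reject H0.

H = 5.2294, df = 2, p = 0.073189, fail to reject H0.


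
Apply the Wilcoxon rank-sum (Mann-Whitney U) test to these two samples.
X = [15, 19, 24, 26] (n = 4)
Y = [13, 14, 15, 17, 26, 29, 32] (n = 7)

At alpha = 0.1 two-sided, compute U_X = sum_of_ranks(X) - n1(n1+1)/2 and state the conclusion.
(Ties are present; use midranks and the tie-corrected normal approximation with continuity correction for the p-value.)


Step 1: Combine and sort all 11 observations; assign midranks.
sorted (value, group): (13,Y), (14,Y), (15,X), (15,Y), (17,Y), (19,X), (24,X), (26,X), (26,Y), (29,Y), (32,Y)
ranks: 13->1, 14->2, 15->3.5, 15->3.5, 17->5, 19->6, 24->7, 26->8.5, 26->8.5, 29->10, 32->11
Step 2: Rank sum for X: R1 = 3.5 + 6 + 7 + 8.5 = 25.
Step 3: U_X = R1 - n1(n1+1)/2 = 25 - 4*5/2 = 25 - 10 = 15.
       U_Y = n1*n2 - U_X = 28 - 15 = 13.
Step 4: Ties are present, so use the tie-corrected normal approximation (with continuity correction) for the p-value.
Step 5: p-value = 0.924376; compare to alpha = 0.1. fail to reject H0.

U_X = 15, p = 0.924376, fail to reject H0 at alpha = 0.1.


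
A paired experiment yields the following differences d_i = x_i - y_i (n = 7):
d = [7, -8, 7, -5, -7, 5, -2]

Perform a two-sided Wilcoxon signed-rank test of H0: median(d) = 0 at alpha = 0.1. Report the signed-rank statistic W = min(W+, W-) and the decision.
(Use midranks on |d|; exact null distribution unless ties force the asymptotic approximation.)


Step 1: Drop any zero differences (none here) and take |d_i|.
|d| = [7, 8, 7, 5, 7, 5, 2]
Step 2: Midrank |d_i| (ties get averaged ranks).
ranks: |7|->5, |8|->7, |7|->5, |5|->2.5, |7|->5, |5|->2.5, |2|->1
Step 3: Attach original signs; sum ranks with positive sign and with negative sign.
W+ = 5 + 5 + 2.5 = 12.5
W- = 7 + 2.5 + 5 + 1 = 15.5
(Check: W+ + W- = 28 should equal n(n+1)/2 = 28.)
Step 4: Test statistic W = min(W+, W-) = 12.5.
Step 5: Ties in |d|, so use the tie-corrected normal approximation.
        E[W] = n(n+1)/4 = 7*8/4 = 14.
        Tie groups: |d|=5 (t=2), |d|=7 (t=3); sum(t^3 - t) = 30.
        Var[W] = n(n+1)(2n+1)/24 - sum(t^3-t)/48 = 840/24 - 30/48 = 34.375.
        z = (W - E[W]) / sqrt(Var[W]) = (12.5 - 14) / 5.8630 = -0.2558.
        Two-sided p = 2*Phi(z) = 0.798074.
Step 6: alpha = 0.1. fail to reject H0.

W+ = 12.5, W- = 15.5, W = min = 12.5, p = 0.798074, fail to reject H0.


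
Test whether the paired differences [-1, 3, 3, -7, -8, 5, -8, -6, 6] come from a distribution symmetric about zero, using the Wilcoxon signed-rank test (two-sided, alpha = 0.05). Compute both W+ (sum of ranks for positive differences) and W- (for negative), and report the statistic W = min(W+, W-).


Step 1: Drop any zero differences (none here) and take |d_i|.
|d| = [1, 3, 3, 7, 8, 5, 8, 6, 6]
Step 2: Midrank |d_i| (ties get averaged ranks).
ranks: |1|->1, |3|->2.5, |3|->2.5, |7|->7, |8|->8.5, |5|->4, |8|->8.5, |6|->5.5, |6|->5.5
Step 3: Attach original signs; sum ranks with positive sign and with negative sign.
W+ = 2.5 + 2.5 + 4 + 5.5 = 14.5
W- = 1 + 7 + 8.5 + 8.5 + 5.5 = 30.5
(Check: W+ + W- = 45 should equal n(n+1)/2 = 45.)
Step 4: Test statistic W = min(W+, W-) = 14.5.
Step 5: Ties in |d|, so use the tie-corrected normal approximation.
        E[W] = n(n+1)/4 = 9*10/4 = 22.5.
        Tie groups: |d|=3 (t=2), |d|=6 (t=2), |d|=8 (t=2); sum(t^3 - t) = 18.
        Var[W] = n(n+1)(2n+1)/24 - sum(t^3-t)/48 = 1710/24 - 18/48 = 70.875.
        z = (W - E[W]) / sqrt(Var[W]) = (14.5 - 22.5) / 8.4187 = -0.9503.
        Two-sided p = 2*Phi(z) = 0.341979.
Step 6: alpha = 0.05. fail to reject H0.

W+ = 14.5, W- = 30.5, W = min = 14.5, p = 0.341979, fail to reject H0.


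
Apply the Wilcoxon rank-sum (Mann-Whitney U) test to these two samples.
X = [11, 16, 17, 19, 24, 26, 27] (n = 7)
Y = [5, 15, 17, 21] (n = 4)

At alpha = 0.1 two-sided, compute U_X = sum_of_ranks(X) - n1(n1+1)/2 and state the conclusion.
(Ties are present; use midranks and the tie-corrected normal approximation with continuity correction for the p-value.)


Step 1: Combine and sort all 11 observations; assign midranks.
sorted (value, group): (5,Y), (11,X), (15,Y), (16,X), (17,X), (17,Y), (19,X), (21,Y), (24,X), (26,X), (27,X)
ranks: 5->1, 11->2, 15->3, 16->4, 17->5.5, 17->5.5, 19->7, 21->8, 24->9, 26->10, 27->11
Step 2: Rank sum for X: R1 = 2 + 4 + 5.5 + 7 + 9 + 10 + 11 = 48.5.
Step 3: U_X = R1 - n1(n1+1)/2 = 48.5 - 7*8/2 = 48.5 - 28 = 20.5.
       U_Y = n1*n2 - U_X = 28 - 20.5 = 7.5.
Step 4: Ties are present, so use the tie-corrected normal approximation (with continuity correction) for the p-value.
Step 5: p-value = 0.255756; compare to alpha = 0.1. fail to reject H0.

U_X = 20.5, p = 0.255756, fail to reject H0 at alpha = 0.1.


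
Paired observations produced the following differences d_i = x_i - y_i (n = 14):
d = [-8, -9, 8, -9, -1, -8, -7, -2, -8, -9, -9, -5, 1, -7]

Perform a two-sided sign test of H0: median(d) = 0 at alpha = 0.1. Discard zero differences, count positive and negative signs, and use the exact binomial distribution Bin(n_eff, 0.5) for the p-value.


Step 1: Discard zero differences. Original n = 14; n_eff = number of nonzero differences = 14.
Nonzero differences (with sign): -8, -9, +8, -9, -1, -8, -7, -2, -8, -9, -9, -5, +1, -7
Step 2: Count signs: positive = 2, negative = 12.
Step 3: Under H0: P(positive) = 0.5, so the number of positives S ~ Bin(14, 0.5).
Step 4: Two-sided exact p-value = sum of Bin(14,0.5) probabilities at or below the observed probability = 0.012939.
Step 5: alpha = 0.1. reject H0.

n_eff = 14, pos = 2, neg = 12, p = 0.012939, reject H0.


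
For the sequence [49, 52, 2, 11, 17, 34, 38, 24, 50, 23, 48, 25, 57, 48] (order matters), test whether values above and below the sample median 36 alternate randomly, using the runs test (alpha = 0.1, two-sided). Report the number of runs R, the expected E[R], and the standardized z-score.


Step 1: Compute median = 36; label A = above, B = below.
Labels in order: AABBBBABABABAA  (n_A = 7, n_B = 7)
Step 2: Count runs R = 9.
Step 3: Under H0 (random ordering), E[R] = 2*n_A*n_B/(n_A+n_B) + 1 = 2*7*7/14 + 1 = 8.0000.
        Var[R] = 2*n_A*n_B*(2*n_A*n_B - n_A - n_B) / ((n_A+n_B)^2 * (n_A+n_B-1)) = 8232/2548 = 3.2308.
        SD[R] = 1.7974.
Step 4: Continuity-corrected z = (R - 0.5 - E[R]) / SD[R] = (9 - 0.5 - 8.0000) / 1.7974 = 0.2782.
Step 5: Two-sided p-value via normal approximation = 2*(1 - Phi(|z|)) = 0.780879.
Step 6: alpha = 0.1. fail to reject H0.

R = 9, z = 0.2782, p = 0.780879, fail to reject H0.


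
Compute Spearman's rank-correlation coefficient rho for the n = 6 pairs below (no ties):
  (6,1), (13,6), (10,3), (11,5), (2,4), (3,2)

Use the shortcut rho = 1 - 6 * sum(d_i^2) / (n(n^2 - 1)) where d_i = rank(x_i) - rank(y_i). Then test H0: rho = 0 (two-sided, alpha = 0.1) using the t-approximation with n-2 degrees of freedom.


Step 1: Rank x and y separately (midranks; no ties here).
rank(x): 6->3, 13->6, 10->4, 11->5, 2->1, 3->2
rank(y): 1->1, 6->6, 3->3, 5->5, 4->4, 2->2
Step 2: d_i = R_x(i) - R_y(i); compute d_i^2.
  (3-1)^2=4, (6-6)^2=0, (4-3)^2=1, (5-5)^2=0, (1-4)^2=9, (2-2)^2=0
sum(d^2) = 14.
Step 3: rho = 1 - 6*14 / (6*(6^2 - 1)) = 1 - 84/210 = 0.600000.
Step 4: Under H0, t = rho * sqrt((n-2)/(1-rho^2)) = 1.5000 ~ t(4).
Step 5: Two-sided p-value from the t-distribution with 4 df = 0.208000.
Step 6: alpha = 0.1. fail to reject H0.

rho = 0.6000, p = 0.208000, fail to reject H0 at alpha = 0.1.


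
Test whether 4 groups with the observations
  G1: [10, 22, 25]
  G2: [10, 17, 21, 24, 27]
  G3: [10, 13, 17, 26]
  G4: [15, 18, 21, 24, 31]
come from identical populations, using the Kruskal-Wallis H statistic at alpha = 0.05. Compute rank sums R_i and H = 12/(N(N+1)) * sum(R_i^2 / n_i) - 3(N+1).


Step 1: Combine all N = 17 observations and assign midranks.
sorted (value, group, rank): (10,G1,2), (10,G2,2), (10,G3,2), (13,G3,4), (15,G4,5), (17,G2,6.5), (17,G3,6.5), (18,G4,8), (21,G2,9.5), (21,G4,9.5), (22,G1,11), (24,G2,12.5), (24,G4,12.5), (25,G1,14), (26,G3,15), (27,G2,16), (31,G4,17)
Step 2: Sum ranks within each group.
R_1 = 27 (n_1 = 3)
R_2 = 46.5 (n_2 = 5)
R_3 = 27.5 (n_3 = 4)
R_4 = 52 (n_4 = 5)
Step 3: H = 12/(N(N+1)) * sum(R_i^2/n_i) - 3(N+1)
     = 12/(17*18) * (27^2/3 + 46.5^2/5 + 27.5^2/4 + 52^2/5) - 3*18
     = 0.039216 * 1405.31 - 54
     = 1.110294.
Step 4: Ties present; correction factor C = 1 - 42/(17^3 - 17) = 0.991422. Corrected H = 1.110294 / 0.991422 = 1.119901.
Step 5: Under H0, H ~ chi^2(3); p-value = 0.772272.
Step 6: alpha = 0.05. fail to reject H0.

H = 1.1199, df = 3, p = 0.772272, fail to reject H0.


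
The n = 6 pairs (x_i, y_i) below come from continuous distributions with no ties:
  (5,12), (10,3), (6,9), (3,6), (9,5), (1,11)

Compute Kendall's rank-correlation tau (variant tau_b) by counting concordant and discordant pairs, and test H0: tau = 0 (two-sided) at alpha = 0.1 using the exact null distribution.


Step 1: Enumerate the 15 unordered pairs (i,j) with i<j and classify each by sign(x_j-x_i) * sign(y_j-y_i).
  (1,2):dx=+5,dy=-9->D; (1,3):dx=+1,dy=-3->D; (1,4):dx=-2,dy=-6->C; (1,5):dx=+4,dy=-7->D
  (1,6):dx=-4,dy=-1->C; (2,3):dx=-4,dy=+6->D; (2,4):dx=-7,dy=+3->D; (2,5):dx=-1,dy=+2->D
  (2,6):dx=-9,dy=+8->D; (3,4):dx=-3,dy=-3->C; (3,5):dx=+3,dy=-4->D; (3,6):dx=-5,dy=+2->D
  (4,5):dx=+6,dy=-1->D; (4,6):dx=-2,dy=+5->D; (5,6):dx=-8,dy=+6->D
Step 2: C = 3, D = 12, total pairs = 15.
Step 3: tau = (C - D)/(n(n-1)/2) = (3 - 12)/15 = -0.600000.
Step 4: Exact two-sided p-value (enumerate n! = 720 permutations of y under H0): p = 0.136111.
Step 5: alpha = 0.1. fail to reject H0.

tau_b = -0.6000 (C=3, D=12), p = 0.136111, fail to reject H0.


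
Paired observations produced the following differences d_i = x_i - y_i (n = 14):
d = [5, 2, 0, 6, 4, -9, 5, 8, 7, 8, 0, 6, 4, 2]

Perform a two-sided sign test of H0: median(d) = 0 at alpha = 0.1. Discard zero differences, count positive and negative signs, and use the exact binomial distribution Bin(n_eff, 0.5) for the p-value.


Step 1: Discard zero differences. Original n = 14; n_eff = number of nonzero differences = 12.
Nonzero differences (with sign): +5, +2, +6, +4, -9, +5, +8, +7, +8, +6, +4, +2
Step 2: Count signs: positive = 11, negative = 1.
Step 3: Under H0: P(positive) = 0.5, so the number of positives S ~ Bin(12, 0.5).
Step 4: Two-sided exact p-value = sum of Bin(12,0.5) probabilities at or below the observed probability = 0.006348.
Step 5: alpha = 0.1. reject H0.

n_eff = 12, pos = 11, neg = 1, p = 0.006348, reject H0.


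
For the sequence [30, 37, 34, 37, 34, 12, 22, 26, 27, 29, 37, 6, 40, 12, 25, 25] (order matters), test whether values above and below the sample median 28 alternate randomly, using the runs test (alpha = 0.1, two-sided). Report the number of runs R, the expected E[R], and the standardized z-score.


Step 1: Compute median = 28; label A = above, B = below.
Labels in order: AAAAABBBBAABABBB  (n_A = 8, n_B = 8)
Step 2: Count runs R = 6.
Step 3: Under H0 (random ordering), E[R] = 2*n_A*n_B/(n_A+n_B) + 1 = 2*8*8/16 + 1 = 9.0000.
        Var[R] = 2*n_A*n_B*(2*n_A*n_B - n_A - n_B) / ((n_A+n_B)^2 * (n_A+n_B-1)) = 14336/3840 = 3.7333.
        SD[R] = 1.9322.
Step 4: Continuity-corrected z = (R + 0.5 - E[R]) / SD[R] = (6 + 0.5 - 9.0000) / 1.9322 = -1.2939.
Step 5: Two-sided p-value via normal approximation = 2*(1 - Phi(|z|)) = 0.195709.
Step 6: alpha = 0.1. fail to reject H0.

R = 6, z = -1.2939, p = 0.195709, fail to reject H0.


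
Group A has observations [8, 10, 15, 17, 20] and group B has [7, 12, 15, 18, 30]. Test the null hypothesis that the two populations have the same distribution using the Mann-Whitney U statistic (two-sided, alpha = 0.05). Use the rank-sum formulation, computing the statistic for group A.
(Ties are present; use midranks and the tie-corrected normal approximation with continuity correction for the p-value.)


Step 1: Combine and sort all 10 observations; assign midranks.
sorted (value, group): (7,Y), (8,X), (10,X), (12,Y), (15,X), (15,Y), (17,X), (18,Y), (20,X), (30,Y)
ranks: 7->1, 8->2, 10->3, 12->4, 15->5.5, 15->5.5, 17->7, 18->8, 20->9, 30->10
Step 2: Rank sum for X: R1 = 2 + 3 + 5.5 + 7 + 9 = 26.5.
Step 3: U_X = R1 - n1(n1+1)/2 = 26.5 - 5*6/2 = 26.5 - 15 = 11.5.
       U_Y = n1*n2 - U_X = 25 - 11.5 = 13.5.
Step 4: Ties are present, so use the tie-corrected normal approximation (with continuity correction) for the p-value.
Step 5: p-value = 0.916563; compare to alpha = 0.05. fail to reject H0.

U_X = 11.5, p = 0.916563, fail to reject H0 at alpha = 0.05.


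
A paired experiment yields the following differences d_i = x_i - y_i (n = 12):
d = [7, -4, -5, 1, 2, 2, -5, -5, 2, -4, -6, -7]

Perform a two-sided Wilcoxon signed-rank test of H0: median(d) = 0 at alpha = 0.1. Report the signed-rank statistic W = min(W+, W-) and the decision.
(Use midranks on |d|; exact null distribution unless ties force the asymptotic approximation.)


Step 1: Drop any zero differences (none here) and take |d_i|.
|d| = [7, 4, 5, 1, 2, 2, 5, 5, 2, 4, 6, 7]
Step 2: Midrank |d_i| (ties get averaged ranks).
ranks: |7|->11.5, |4|->5.5, |5|->8, |1|->1, |2|->3, |2|->3, |5|->8, |5|->8, |2|->3, |4|->5.5, |6|->10, |7|->11.5
Step 3: Attach original signs; sum ranks with positive sign and with negative sign.
W+ = 11.5 + 1 + 3 + 3 + 3 = 21.5
W- = 5.5 + 8 + 8 + 8 + 5.5 + 10 + 11.5 = 56.5
(Check: W+ + W- = 78 should equal n(n+1)/2 = 78.)
Step 4: Test statistic W = min(W+, W-) = 21.5.
Step 5: Ties in |d|, so use the tie-corrected normal approximation.
        E[W] = n(n+1)/4 = 12*13/4 = 39.
        Tie groups: |d|=2 (t=3), |d|=4 (t=2), |d|=5 (t=3), |d|=7 (t=2); sum(t^3 - t) = 60.
        Var[W] = n(n+1)(2n+1)/24 - sum(t^3-t)/48 = 3900/24 - 60/48 = 161.25.
        z = (W - E[W]) / sqrt(Var[W]) = (21.5 - 39) / 12.6984 = -1.3781.
        Two-sided p = 2*Phi(z) = 0.168165.
Step 6: alpha = 0.1. fail to reject H0.

W+ = 21.5, W- = 56.5, W = min = 21.5, p = 0.168165, fail to reject H0.


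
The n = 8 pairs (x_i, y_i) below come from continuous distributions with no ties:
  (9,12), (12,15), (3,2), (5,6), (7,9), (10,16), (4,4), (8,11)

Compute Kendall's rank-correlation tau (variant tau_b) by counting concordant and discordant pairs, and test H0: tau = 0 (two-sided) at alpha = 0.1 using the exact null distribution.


Step 1: Enumerate the 28 unordered pairs (i,j) with i<j and classify each by sign(x_j-x_i) * sign(y_j-y_i).
  (1,2):dx=+3,dy=+3->C; (1,3):dx=-6,dy=-10->C; (1,4):dx=-4,dy=-6->C; (1,5):dx=-2,dy=-3->C
  (1,6):dx=+1,dy=+4->C; (1,7):dx=-5,dy=-8->C; (1,8):dx=-1,dy=-1->C; (2,3):dx=-9,dy=-13->C
  (2,4):dx=-7,dy=-9->C; (2,5):dx=-5,dy=-6->C; (2,6):dx=-2,dy=+1->D; (2,7):dx=-8,dy=-11->C
  (2,8):dx=-4,dy=-4->C; (3,4):dx=+2,dy=+4->C; (3,5):dx=+4,dy=+7->C; (3,6):dx=+7,dy=+14->C
  (3,7):dx=+1,dy=+2->C; (3,8):dx=+5,dy=+9->C; (4,5):dx=+2,dy=+3->C; (4,6):dx=+5,dy=+10->C
  (4,7):dx=-1,dy=-2->C; (4,8):dx=+3,dy=+5->C; (5,6):dx=+3,dy=+7->C; (5,7):dx=-3,dy=-5->C
  (5,8):dx=+1,dy=+2->C; (6,7):dx=-6,dy=-12->C; (6,8):dx=-2,dy=-5->C; (7,8):dx=+4,dy=+7->C
Step 2: C = 27, D = 1, total pairs = 28.
Step 3: tau = (C - D)/(n(n-1)/2) = (27 - 1)/28 = 0.928571.
Step 4: Exact two-sided p-value (enumerate n! = 40320 permutations of y under H0): p = 0.000397.
Step 5: alpha = 0.1. reject H0.

tau_b = 0.9286 (C=27, D=1), p = 0.000397, reject H0.


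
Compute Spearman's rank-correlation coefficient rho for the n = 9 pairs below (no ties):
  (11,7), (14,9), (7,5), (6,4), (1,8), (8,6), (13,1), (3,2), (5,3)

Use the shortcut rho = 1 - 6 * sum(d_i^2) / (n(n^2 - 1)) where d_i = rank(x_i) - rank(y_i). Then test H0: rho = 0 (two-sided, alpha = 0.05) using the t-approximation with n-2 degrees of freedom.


Step 1: Rank x and y separately (midranks; no ties here).
rank(x): 11->7, 14->9, 7->5, 6->4, 1->1, 8->6, 13->8, 3->2, 5->3
rank(y): 7->7, 9->9, 5->5, 4->4, 8->8, 6->6, 1->1, 2->2, 3->3
Step 2: d_i = R_x(i) - R_y(i); compute d_i^2.
  (7-7)^2=0, (9-9)^2=0, (5-5)^2=0, (4-4)^2=0, (1-8)^2=49, (6-6)^2=0, (8-1)^2=49, (2-2)^2=0, (3-3)^2=0
sum(d^2) = 98.
Step 3: rho = 1 - 6*98 / (9*(9^2 - 1)) = 1 - 588/720 = 0.183333.
Step 4: Under H0, t = rho * sqrt((n-2)/(1-rho^2)) = 0.4934 ~ t(7).
Step 5: Two-sided p-value from the t-distribution with 7 df = 0.636820.
Step 6: alpha = 0.05. fail to reject H0.

rho = 0.1833, p = 0.636820, fail to reject H0 at alpha = 0.05.


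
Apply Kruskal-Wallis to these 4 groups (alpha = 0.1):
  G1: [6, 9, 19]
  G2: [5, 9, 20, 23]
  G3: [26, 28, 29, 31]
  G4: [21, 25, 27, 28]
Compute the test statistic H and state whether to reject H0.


Step 1: Combine all N = 15 observations and assign midranks.
sorted (value, group, rank): (5,G2,1), (6,G1,2), (9,G1,3.5), (9,G2,3.5), (19,G1,5), (20,G2,6), (21,G4,7), (23,G2,8), (25,G4,9), (26,G3,10), (27,G4,11), (28,G3,12.5), (28,G4,12.5), (29,G3,14), (31,G3,15)
Step 2: Sum ranks within each group.
R_1 = 10.5 (n_1 = 3)
R_2 = 18.5 (n_2 = 4)
R_3 = 51.5 (n_3 = 4)
R_4 = 39.5 (n_4 = 4)
Step 3: H = 12/(N(N+1)) * sum(R_i^2/n_i) - 3(N+1)
     = 12/(15*16) * (10.5^2/3 + 18.5^2/4 + 51.5^2/4 + 39.5^2/4) - 3*16
     = 0.050000 * 1175.44 - 48
     = 10.771875.
Step 4: Ties present; correction factor C = 1 - 12/(15^3 - 15) = 0.996429. Corrected H = 10.771875 / 0.996429 = 10.810484.
Step 5: Under H0, H ~ chi^2(3); p-value = 0.012796.
Step 6: alpha = 0.1. reject H0.

H = 10.8105, df = 3, p = 0.012796, reject H0.


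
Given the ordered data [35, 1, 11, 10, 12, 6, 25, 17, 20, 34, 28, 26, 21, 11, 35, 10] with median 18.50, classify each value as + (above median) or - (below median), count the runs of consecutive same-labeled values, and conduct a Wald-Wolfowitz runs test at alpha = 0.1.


Step 1: Compute median = 18.50; label A = above, B = below.
Labels in order: ABBBBBABAAAAABAB  (n_A = 8, n_B = 8)
Step 2: Count runs R = 8.
Step 3: Under H0 (random ordering), E[R] = 2*n_A*n_B/(n_A+n_B) + 1 = 2*8*8/16 + 1 = 9.0000.
        Var[R] = 2*n_A*n_B*(2*n_A*n_B - n_A - n_B) / ((n_A+n_B)^2 * (n_A+n_B-1)) = 14336/3840 = 3.7333.
        SD[R] = 1.9322.
Step 4: Continuity-corrected z = (R + 0.5 - E[R]) / SD[R] = (8 + 0.5 - 9.0000) / 1.9322 = -0.2588.
Step 5: Two-sided p-value via normal approximation = 2*(1 - Phi(|z|)) = 0.795809.
Step 6: alpha = 0.1. fail to reject H0.

R = 8, z = -0.2588, p = 0.795809, fail to reject H0.


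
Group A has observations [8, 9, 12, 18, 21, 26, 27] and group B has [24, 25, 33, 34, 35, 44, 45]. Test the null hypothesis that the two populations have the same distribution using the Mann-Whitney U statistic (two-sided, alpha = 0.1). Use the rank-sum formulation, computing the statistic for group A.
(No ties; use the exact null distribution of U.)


Step 1: Combine and sort all 14 observations; assign midranks.
sorted (value, group): (8,X), (9,X), (12,X), (18,X), (21,X), (24,Y), (25,Y), (26,X), (27,X), (33,Y), (34,Y), (35,Y), (44,Y), (45,Y)
ranks: 8->1, 9->2, 12->3, 18->4, 21->5, 24->6, 25->7, 26->8, 27->9, 33->10, 34->11, 35->12, 44->13, 45->14
Step 2: Rank sum for X: R1 = 1 + 2 + 3 + 4 + 5 + 8 + 9 = 32.
Step 3: U_X = R1 - n1(n1+1)/2 = 32 - 7*8/2 = 32 - 28 = 4.
       U_Y = n1*n2 - U_X = 49 - 4 = 45.
Step 4: No ties, so the exact null distribution of U (based on enumerating the C(14,7) = 3432 equally likely rank assignments) gives the two-sided p-value.
Step 5: p-value = 0.006993; compare to alpha = 0.1. reject H0.

U_X = 4, p = 0.006993, reject H0 at alpha = 0.1.


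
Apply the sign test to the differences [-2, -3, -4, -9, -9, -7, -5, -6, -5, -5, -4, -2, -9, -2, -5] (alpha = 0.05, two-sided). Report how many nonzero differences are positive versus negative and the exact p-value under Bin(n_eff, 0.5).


Step 1: Discard zero differences. Original n = 15; n_eff = number of nonzero differences = 15.
Nonzero differences (with sign): -2, -3, -4, -9, -9, -7, -5, -6, -5, -5, -4, -2, -9, -2, -5
Step 2: Count signs: positive = 0, negative = 15.
Step 3: Under H0: P(positive) = 0.5, so the number of positives S ~ Bin(15, 0.5).
Step 4: Two-sided exact p-value = sum of Bin(15,0.5) probabilities at or below the observed probability = 0.000061.
Step 5: alpha = 0.05. reject H0.

n_eff = 15, pos = 0, neg = 15, p = 0.000061, reject H0.


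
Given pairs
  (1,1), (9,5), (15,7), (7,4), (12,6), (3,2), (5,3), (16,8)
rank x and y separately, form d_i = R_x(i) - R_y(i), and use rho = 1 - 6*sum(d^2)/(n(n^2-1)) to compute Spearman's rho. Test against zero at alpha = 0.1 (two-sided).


Step 1: Rank x and y separately (midranks; no ties here).
rank(x): 1->1, 9->5, 15->7, 7->4, 12->6, 3->2, 5->3, 16->8
rank(y): 1->1, 5->5, 7->7, 4->4, 6->6, 2->2, 3->3, 8->8
Step 2: d_i = R_x(i) - R_y(i); compute d_i^2.
  (1-1)^2=0, (5-5)^2=0, (7-7)^2=0, (4-4)^2=0, (6-6)^2=0, (2-2)^2=0, (3-3)^2=0, (8-8)^2=0
sum(d^2) = 0.
Step 3: rho = 1 - 6*0 / (8*(8^2 - 1)) = 1 - 0/504 = 1.000000.
Step 5: Two-sided p-value from the t-distribution with 6 df = 0.000000.
Step 6: alpha = 0.1. reject H0.

rho = 1.0000, p = 0.000000, reject H0 at alpha = 0.1.


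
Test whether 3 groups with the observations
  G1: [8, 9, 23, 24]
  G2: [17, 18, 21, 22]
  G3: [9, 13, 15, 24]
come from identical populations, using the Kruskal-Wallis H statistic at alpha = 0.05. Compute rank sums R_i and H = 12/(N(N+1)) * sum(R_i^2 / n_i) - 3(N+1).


Step 1: Combine all N = 12 observations and assign midranks.
sorted (value, group, rank): (8,G1,1), (9,G1,2.5), (9,G3,2.5), (13,G3,4), (15,G3,5), (17,G2,6), (18,G2,7), (21,G2,8), (22,G2,9), (23,G1,10), (24,G1,11.5), (24,G3,11.5)
Step 2: Sum ranks within each group.
R_1 = 25 (n_1 = 4)
R_2 = 30 (n_2 = 4)
R_3 = 23 (n_3 = 4)
Step 3: H = 12/(N(N+1)) * sum(R_i^2/n_i) - 3(N+1)
     = 12/(12*13) * (25^2/4 + 30^2/4 + 23^2/4) - 3*13
     = 0.076923 * 513.5 - 39
     = 0.500000.
Step 4: Ties present; correction factor C = 1 - 12/(12^3 - 12) = 0.993007. Corrected H = 0.500000 / 0.993007 = 0.503521.
Step 5: Under H0, H ~ chi^2(2); p-value = 0.777431.
Step 6: alpha = 0.05. fail to reject H0.

H = 0.5035, df = 2, p = 0.777431, fail to reject H0.


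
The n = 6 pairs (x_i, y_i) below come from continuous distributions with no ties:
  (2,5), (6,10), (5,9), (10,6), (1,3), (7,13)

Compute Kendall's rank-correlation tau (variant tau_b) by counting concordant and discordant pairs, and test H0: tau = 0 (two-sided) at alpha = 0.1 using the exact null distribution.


Step 1: Enumerate the 15 unordered pairs (i,j) with i<j and classify each by sign(x_j-x_i) * sign(y_j-y_i).
  (1,2):dx=+4,dy=+5->C; (1,3):dx=+3,dy=+4->C; (1,4):dx=+8,dy=+1->C; (1,5):dx=-1,dy=-2->C
  (1,6):dx=+5,dy=+8->C; (2,3):dx=-1,dy=-1->C; (2,4):dx=+4,dy=-4->D; (2,5):dx=-5,dy=-7->C
  (2,6):dx=+1,dy=+3->C; (3,4):dx=+5,dy=-3->D; (3,5):dx=-4,dy=-6->C; (3,6):dx=+2,dy=+4->C
  (4,5):dx=-9,dy=-3->C; (4,6):dx=-3,dy=+7->D; (5,6):dx=+6,dy=+10->C
Step 2: C = 12, D = 3, total pairs = 15.
Step 3: tau = (C - D)/(n(n-1)/2) = (12 - 3)/15 = 0.600000.
Step 4: Exact two-sided p-value (enumerate n! = 720 permutations of y under H0): p = 0.136111.
Step 5: alpha = 0.1. fail to reject H0.

tau_b = 0.6000 (C=12, D=3), p = 0.136111, fail to reject H0.


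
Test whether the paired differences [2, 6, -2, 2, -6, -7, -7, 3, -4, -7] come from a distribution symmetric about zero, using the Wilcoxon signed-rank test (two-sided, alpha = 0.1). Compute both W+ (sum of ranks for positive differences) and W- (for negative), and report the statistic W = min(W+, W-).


Step 1: Drop any zero differences (none here) and take |d_i|.
|d| = [2, 6, 2, 2, 6, 7, 7, 3, 4, 7]
Step 2: Midrank |d_i| (ties get averaged ranks).
ranks: |2|->2, |6|->6.5, |2|->2, |2|->2, |6|->6.5, |7|->9, |7|->9, |3|->4, |4|->5, |7|->9
Step 3: Attach original signs; sum ranks with positive sign and with negative sign.
W+ = 2 + 6.5 + 2 + 4 = 14.5
W- = 2 + 6.5 + 9 + 9 + 5 + 9 = 40.5
(Check: W+ + W- = 55 should equal n(n+1)/2 = 55.)
Step 4: Test statistic W = min(W+, W-) = 14.5.
Step 5: Ties in |d|, so use the tie-corrected normal approximation.
        E[W] = n(n+1)/4 = 10*11/4 = 27.5.
        Tie groups: |d|=2 (t=3), |d|=6 (t=2), |d|=7 (t=3); sum(t^3 - t) = 54.
        Var[W] = n(n+1)(2n+1)/24 - sum(t^3-t)/48 = 2310/24 - 54/48 = 95.125.
        z = (W - E[W]) / sqrt(Var[W]) = (14.5 - 27.5) / 9.7532 = -1.3329.
        Two-sided p = 2*Phi(z) = 0.182566.
Step 6: alpha = 0.1. fail to reject H0.

W+ = 14.5, W- = 40.5, W = min = 14.5, p = 0.182566, fail to reject H0.
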